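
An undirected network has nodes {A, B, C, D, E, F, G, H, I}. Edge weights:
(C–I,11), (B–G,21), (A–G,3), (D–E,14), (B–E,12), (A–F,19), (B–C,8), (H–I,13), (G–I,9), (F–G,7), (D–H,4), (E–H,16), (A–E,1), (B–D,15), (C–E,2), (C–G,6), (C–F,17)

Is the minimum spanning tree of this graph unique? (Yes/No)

Yes

Sort edges by weight, then run Kruskal:
A–E (1): add — endpoints in different components.
C–E (2): add — endpoints in different components.
A–G (3): add — endpoints in different components.
D–H (4): add — endpoints in different components.
C–G (6): skip — C and G already connected.
F–G (7): add — endpoints in different components.
B–C (8): add — endpoints in different components.
G–I (9): add — endpoints in different components.
C–I (11): skip — C and I already connected.
B–E (12): skip — B and E already connected.
H–I (13): add — endpoints in different components.
Every non-tree edge has weight strictly greater than the heaviest edge on the tree path between its endpoints, so the MST is unique.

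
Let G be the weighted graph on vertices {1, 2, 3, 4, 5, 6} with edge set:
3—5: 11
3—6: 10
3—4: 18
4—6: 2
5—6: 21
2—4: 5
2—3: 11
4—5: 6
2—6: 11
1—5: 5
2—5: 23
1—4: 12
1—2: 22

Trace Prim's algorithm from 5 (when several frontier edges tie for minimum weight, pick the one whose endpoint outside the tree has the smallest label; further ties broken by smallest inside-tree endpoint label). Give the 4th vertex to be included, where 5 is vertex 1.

Prim, starting at 5.
Step 1: cheapest edge leaving the tree is 1—5 (5); add 1.
Step 2: cheapest edge leaving the tree is 4—5 (6); add 4.
Step 3: cheapest edge leaving the tree is 4—6 (2); add 6.
Step 4: cheapest edge leaving the tree is 2—4 (5); add 2.
Step 5: cheapest edge leaving the tree is 3—6 (10); add 3.
Vertex order: 5, 1, 4, 6, 2, 3. The 4th vertex is 6.

6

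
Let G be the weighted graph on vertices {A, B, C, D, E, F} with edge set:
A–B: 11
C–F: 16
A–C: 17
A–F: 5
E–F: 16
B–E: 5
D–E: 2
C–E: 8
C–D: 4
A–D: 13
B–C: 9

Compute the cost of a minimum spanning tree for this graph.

Grow the tree from D using Prim:
Step 1: frontier [D–E 2, C–D 4, A–D 13] → take D–E (2); add E.
Step 2: frontier [C–D 4, A–D 13, B–E 5, C–E 8, E–F 16] → take C–D (4); add C.
Step 3: frontier [B–C 9, C–F 16, A–C 17, A–D 13, B–E 5, E–F 16] → take B–E (5); add B.
Step 4: frontier [A–B 11, C–F 16, A–C 17, A–D 13, E–F 16] → take A–B (11); add A.
Step 5: frontier [A–F 5, C–F 16, E–F 16] → take A–F (5); add F.
MST edges: D–E, C–D, B–E, A–B, A–F; total weight 2+4+5+11+5 = 27.

27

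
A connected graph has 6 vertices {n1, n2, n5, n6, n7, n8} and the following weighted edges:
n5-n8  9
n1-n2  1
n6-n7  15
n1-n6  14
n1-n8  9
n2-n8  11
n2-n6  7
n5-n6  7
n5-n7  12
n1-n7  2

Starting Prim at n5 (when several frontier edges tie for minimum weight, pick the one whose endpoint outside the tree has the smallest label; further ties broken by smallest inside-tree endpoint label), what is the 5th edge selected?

n1-n8

Prim's algorithm from n5:
Step 1: cheapest edge leaving the tree is n5-n6 (7); add n6.
Step 2: cheapest edge leaving the tree is n2-n6 (7); add n2.
Step 3: cheapest edge leaving the tree is n1-n2 (1); add n1.
Step 4: cheapest edge leaving the tree is n1-n7 (2); add n7.
Step 5: cheapest edge leaving the tree is n1-n8 (9); add n8.
The 5th edge added is n1-n8.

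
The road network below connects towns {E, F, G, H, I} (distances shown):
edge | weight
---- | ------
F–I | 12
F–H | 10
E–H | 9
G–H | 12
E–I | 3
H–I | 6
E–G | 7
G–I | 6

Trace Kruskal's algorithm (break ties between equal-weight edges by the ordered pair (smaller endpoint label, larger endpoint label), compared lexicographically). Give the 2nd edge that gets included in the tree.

G-I

Kruskal's algorithm — process edges by increasing weight (ties by edge label):
E–I (3): add. Components now {E,I} {F} {G} {H}
G–I (6): add. Components now {E,G,I} {F} {H}
H–I (6): add. Components now {E,G,H,I} {F}
E–G (7): skip — E and G already connected.
E–H (9): skip — E and H already connected.
F–H (10): add. Components now {E,F,G,H,I}
The 2nd edge added is G–I.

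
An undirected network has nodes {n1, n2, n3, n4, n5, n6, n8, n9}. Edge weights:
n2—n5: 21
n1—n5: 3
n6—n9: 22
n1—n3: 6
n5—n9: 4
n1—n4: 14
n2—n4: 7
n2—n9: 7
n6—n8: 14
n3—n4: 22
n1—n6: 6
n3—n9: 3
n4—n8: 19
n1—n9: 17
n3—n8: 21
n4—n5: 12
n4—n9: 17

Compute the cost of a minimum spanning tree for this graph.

44

Prim's algorithm from n1:
Step 1: cheapest edge leaving the tree is n1—n5 (3); add n5.
Step 2: cheapest edge leaving the tree is n5—n9 (4); add n9.
Step 3: cheapest edge leaving the tree is n3—n9 (3); add n3.
Step 4: cheapest edge leaving the tree is n1—n6 (6); add n6.
Step 5: cheapest edge leaving the tree is n2—n9 (7); add n2.
Step 6: cheapest edge leaving the tree is n2—n4 (7); add n4.
Step 7: cheapest edge leaving the tree is n6—n8 (14); add n8.
MST edges: n1—n5, n5—n9, n3—n9, n1—n6, n2—n9, n2—n4, n6—n8; total weight 3+4+3+6+7+7+14 = 44.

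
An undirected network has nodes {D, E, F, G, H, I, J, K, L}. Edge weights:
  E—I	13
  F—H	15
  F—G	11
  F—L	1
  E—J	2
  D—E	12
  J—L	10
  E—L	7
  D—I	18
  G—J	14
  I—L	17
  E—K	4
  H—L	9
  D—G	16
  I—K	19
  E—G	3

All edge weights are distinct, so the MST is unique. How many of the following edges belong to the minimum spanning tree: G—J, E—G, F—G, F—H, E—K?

2

Kruskal: consider edges lightest-first.
F—L (1): add — endpoints in different components.
E—J (2): add — endpoints in different components.
E—G (3): add — endpoints in different components.
E—K (4): add — endpoints in different components.
E—L (7): add — endpoints in different components.
H—L (9): add — endpoints in different components.
J—L (10): skip — J and L already connected.
F—G (11): skip — F and G already connected.
D—E (12): add — endpoints in different components.
E—I (13): add — endpoints in different components.
MST edge set: {F—L, E—J, E—G, E—K, E—L, H—L, D—E, E—I}.
Of the listed edges, {E—G, E—K} are in the MST → 2.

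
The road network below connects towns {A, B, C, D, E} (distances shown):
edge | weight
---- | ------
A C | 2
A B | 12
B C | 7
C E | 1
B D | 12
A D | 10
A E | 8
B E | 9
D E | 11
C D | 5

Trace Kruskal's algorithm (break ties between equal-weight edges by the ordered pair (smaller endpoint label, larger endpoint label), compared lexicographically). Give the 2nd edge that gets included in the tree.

Sort edges by weight, then run Kruskal:
C E (1): add — endpoints in different components.
A C (2): add — endpoints in different components.
C D (5): add — endpoints in different components.
B C (7): add — endpoints in different components.
The 2nd edge added is A C.

A-C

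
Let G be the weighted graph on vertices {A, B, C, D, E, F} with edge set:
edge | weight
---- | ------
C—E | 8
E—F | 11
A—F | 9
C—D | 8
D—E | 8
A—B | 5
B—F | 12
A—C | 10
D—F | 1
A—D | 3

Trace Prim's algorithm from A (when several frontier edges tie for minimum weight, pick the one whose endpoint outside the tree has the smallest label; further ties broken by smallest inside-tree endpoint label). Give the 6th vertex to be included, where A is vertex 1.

E

Grow the tree from A using Prim:
Step 1: frontier [A—D 3, A—B 5, A—F 9, A—C 10] → take A—D (3); add D.
Step 2: frontier [A—B 5, A—F 9, A—C 10, D—F 1, C—D 8, D—E 8] → take D—F (1); add F.
Step 3: frontier [A—B 5, A—C 10, C—D 8, D—E 8, E—F 11, B—F 12] → take A—B (5); add B.
Step 4: frontier [A—C 10, C—D 8, D—E 8, E—F 11] → take C—D (8); add C.
Step 5: frontier [C—E 8, D—E 8, E—F 11] → take C—E (8); add E.
Vertex order: A, D, F, B, C, E. The 6th vertex is E.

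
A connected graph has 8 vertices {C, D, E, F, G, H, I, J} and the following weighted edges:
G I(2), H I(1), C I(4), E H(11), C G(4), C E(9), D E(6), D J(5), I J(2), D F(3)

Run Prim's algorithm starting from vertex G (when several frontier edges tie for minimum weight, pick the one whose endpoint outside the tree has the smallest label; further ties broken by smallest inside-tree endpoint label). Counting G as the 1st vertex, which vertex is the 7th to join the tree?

Prim's algorithm from G:
Step 1: frontier [G I 2, C G 4] → take G I (2); add I.
Step 2: frontier [C G 4, H I 1, I J 2, C I 4] → take H I (1); add H.
Step 3: frontier [C G 4, E H 11, I J 2, C I 4] → take I J (2); add J.
Step 4: frontier [C G 4, E H 11, C I 4, D J 5] → take C G (4); add C.
Step 5: frontier [C E 9, E H 11, D J 5] → take D J (5); add D.
Step 6: frontier [C E 9, D F 3, D E 6, E H 11] → take D F (3); add F.
Step 7: frontier [C E 9, D E 6, E H 11] → take D E (6); add E.
Vertex order: G, I, H, J, C, D, F, E. The 7th vertex is F.

F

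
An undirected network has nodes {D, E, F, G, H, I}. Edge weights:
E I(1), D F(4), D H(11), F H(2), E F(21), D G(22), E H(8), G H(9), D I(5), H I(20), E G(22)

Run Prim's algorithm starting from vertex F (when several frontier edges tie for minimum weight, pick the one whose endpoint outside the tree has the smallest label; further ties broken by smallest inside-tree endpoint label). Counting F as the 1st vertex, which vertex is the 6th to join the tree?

G

Prim's algorithm from F:
Step 1: frontier [F H 2, D F 4, E F 21] → take F H (2); add H.
Step 2: frontier [D F 4, E F 21, E H 8, G H 9, D H 11, H I 20] → take D F (4); add D.
Step 3: frontier [D I 5, D G 22, E F 21, E H 8, G H 9, H I 20] → take D I (5); add I.
Step 4: frontier [D G 22, E F 21, E H 8, G H 9, E I 1] → take E I (1); add E.
Step 5: frontier [D G 22, E G 22, G H 9] → take G H (9); add G.
Vertex order: F, H, D, I, E, G. The 6th vertex is G.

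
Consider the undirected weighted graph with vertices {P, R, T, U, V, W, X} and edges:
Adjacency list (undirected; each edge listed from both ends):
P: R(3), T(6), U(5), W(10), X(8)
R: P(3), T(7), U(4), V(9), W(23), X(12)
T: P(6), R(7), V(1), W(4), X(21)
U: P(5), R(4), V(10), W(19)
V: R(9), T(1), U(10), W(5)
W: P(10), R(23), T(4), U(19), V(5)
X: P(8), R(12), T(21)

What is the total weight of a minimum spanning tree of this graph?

26

Kruskal's algorithm — process edges by increasing weight (ties by edge label):
T V (1): add — endpoints in different components.
P R (3): add — endpoints in different components.
R U (4): add — endpoints in different components.
T W (4): add — endpoints in different components.
P U (5): skip — U and P already connected.
V W (5): skip — V and W already connected.
P T (6): add — endpoints in different components.
R T (7): skip — R and T already connected.
P X (8): add — endpoints in different components.
MST edges: T V, P R, R U, T W, P T, P X; total weight 1+3+4+4+6+8 = 26.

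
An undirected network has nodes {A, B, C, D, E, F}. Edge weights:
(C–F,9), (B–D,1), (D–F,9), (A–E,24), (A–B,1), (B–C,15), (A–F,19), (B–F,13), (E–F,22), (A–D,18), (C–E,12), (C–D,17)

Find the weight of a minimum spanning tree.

Kruskal's algorithm — process edges by increasing weight (ties by edge label):
A–B (1): add — endpoints in different components.
B–D (1): add — endpoints in different components.
C–F (9): add — endpoints in different components.
D–F (9): add — endpoints in different components.
C–E (12): add — endpoints in different components.
MST edges: A–B, B–D, C–F, D–F, C–E; total weight 1+1+9+9+12 = 32.

32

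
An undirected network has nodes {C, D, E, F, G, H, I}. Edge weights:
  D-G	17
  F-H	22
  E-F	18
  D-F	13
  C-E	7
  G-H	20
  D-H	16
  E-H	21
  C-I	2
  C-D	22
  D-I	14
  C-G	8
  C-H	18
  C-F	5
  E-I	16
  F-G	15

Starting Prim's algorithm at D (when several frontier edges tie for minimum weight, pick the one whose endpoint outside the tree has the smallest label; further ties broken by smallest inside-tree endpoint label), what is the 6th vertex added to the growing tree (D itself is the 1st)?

Prim's algorithm from D:
Step 1: cheapest edge leaving the tree is D-F (13); add F.
Step 2: cheapest edge leaving the tree is C-F (5); add C.
Step 3: cheapest edge leaving the tree is C-I (2); add I.
Step 4: cheapest edge leaving the tree is C-E (7); add E.
Step 5: cheapest edge leaving the tree is C-G (8); add G.
Step 6: cheapest edge leaving the tree is D-H (16); add H.
Vertex order: D, F, C, I, E, G, H. The 6th vertex is G.

G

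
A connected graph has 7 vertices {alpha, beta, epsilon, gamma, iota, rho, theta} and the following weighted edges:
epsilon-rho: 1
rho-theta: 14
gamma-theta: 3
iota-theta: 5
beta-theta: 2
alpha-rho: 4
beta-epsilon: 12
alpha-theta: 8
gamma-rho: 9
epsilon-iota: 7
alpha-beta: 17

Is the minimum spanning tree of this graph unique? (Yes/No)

Yes

Kruskal's algorithm — process edges by increasing weight (ties by edge label):
epsilon-rho (1): add. Components now {epsilon,rho} {gamma} {alpha} {iota} {theta} {beta}
beta-theta (2): add. Components now {epsilon,rho} {gamma} {alpha} {iota} {beta,theta}
gamma-theta (3): add. Components now {epsilon,rho} {beta,gamma,theta} {alpha} {iota}
alpha-rho (4): add. Components now {alpha,epsilon,rho} {beta,gamma,theta} {iota}
iota-theta (5): add. Components now {alpha,epsilon,rho} {beta,gamma,iota,theta}
epsilon-iota (7): add. Components now {alpha,beta,epsilon,gamma,iota,rho,theta}
Every non-tree edge has weight strictly greater than the heaviest edge on the tree path between its endpoints, so the MST is unique.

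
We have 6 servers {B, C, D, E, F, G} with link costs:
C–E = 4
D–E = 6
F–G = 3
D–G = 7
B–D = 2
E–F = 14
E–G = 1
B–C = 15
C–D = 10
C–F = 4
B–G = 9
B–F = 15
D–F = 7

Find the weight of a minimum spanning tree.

16

Prim, starting at D.
Step 1: frontier [B–D 2, D–E 6, D–F 7, D–G 7, C–D 10] → take B–D (2); add B.
Step 2: frontier [B–G 9, B–C 15, B–F 15, D–E 6, D–F 7, D–G 7, C–D 10] → take D–E (6); add E.
Step 3: frontier [B–G 9, B–C 15, B–F 15, D–F 7, D–G 7, C–D 10, E–G 1, C–E 4, E–F 14] → take E–G (1); add G.
Step 4: frontier [B–C 15, B–F 15, D–F 7, C–D 10, C–E 4, E–F 14, F–G 3] → take F–G (3); add F.
Step 5: frontier [B–C 15, C–D 10, C–E 4, C–F 4] → take C–E (4); add C.
MST edges: B–D, D–E, E–G, F–G, C–E; total weight 2+6+1+3+4 = 16.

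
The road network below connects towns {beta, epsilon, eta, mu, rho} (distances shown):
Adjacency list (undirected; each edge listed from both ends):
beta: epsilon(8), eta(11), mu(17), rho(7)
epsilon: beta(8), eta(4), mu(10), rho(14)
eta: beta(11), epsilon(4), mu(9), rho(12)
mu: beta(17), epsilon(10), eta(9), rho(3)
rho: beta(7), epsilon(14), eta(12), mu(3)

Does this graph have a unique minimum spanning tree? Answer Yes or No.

Kruskal's algorithm — process edges by increasing weight (ties by edge label):
mu—rho (3): add — endpoints in different components.
epsilon—eta (4): add — endpoints in different components.
beta—rho (7): add — endpoints in different components.
beta—epsilon (8): add — endpoints in different components.
Every non-tree edge has weight strictly greater than the heaviest edge on the tree path between its endpoints, so the MST is unique.

Yes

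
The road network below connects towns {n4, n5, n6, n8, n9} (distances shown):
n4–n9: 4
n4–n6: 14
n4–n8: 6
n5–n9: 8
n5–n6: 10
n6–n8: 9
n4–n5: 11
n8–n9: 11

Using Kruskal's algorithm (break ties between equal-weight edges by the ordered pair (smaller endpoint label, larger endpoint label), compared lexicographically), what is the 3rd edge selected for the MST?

n5-n9

Kruskal: consider edges lightest-first.
n4–n9 (4): add — endpoints in different components.
n4–n8 (6): add — endpoints in different components.
n5–n9 (8): add — endpoints in different components.
n6–n8 (9): add — endpoints in different components.
The 3rd edge added is n5–n9.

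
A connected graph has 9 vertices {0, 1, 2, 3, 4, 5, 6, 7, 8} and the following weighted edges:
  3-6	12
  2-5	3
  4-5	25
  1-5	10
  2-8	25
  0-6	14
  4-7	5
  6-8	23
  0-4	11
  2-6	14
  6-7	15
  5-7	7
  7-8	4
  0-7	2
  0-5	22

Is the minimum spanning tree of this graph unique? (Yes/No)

No

Sort edges by weight, then run Kruskal:
0-7 (2): add — endpoints in different components.
2-5 (3): add — endpoints in different components.
7-8 (4): add — endpoints in different components.
4-7 (5): add — endpoints in different components.
5-7 (7): add — endpoints in different components.
1-5 (10): add — endpoints in different components.
0-4 (11): skip — 0 and 4 already connected.
3-6 (12): add — endpoints in different components.
0-6 (14): add — endpoints in different components.
Non-tree edge 2-6 has weight 14, equal to the heaviest edge on its tree cycle — swapping gives another MST of the same weight. Not unique.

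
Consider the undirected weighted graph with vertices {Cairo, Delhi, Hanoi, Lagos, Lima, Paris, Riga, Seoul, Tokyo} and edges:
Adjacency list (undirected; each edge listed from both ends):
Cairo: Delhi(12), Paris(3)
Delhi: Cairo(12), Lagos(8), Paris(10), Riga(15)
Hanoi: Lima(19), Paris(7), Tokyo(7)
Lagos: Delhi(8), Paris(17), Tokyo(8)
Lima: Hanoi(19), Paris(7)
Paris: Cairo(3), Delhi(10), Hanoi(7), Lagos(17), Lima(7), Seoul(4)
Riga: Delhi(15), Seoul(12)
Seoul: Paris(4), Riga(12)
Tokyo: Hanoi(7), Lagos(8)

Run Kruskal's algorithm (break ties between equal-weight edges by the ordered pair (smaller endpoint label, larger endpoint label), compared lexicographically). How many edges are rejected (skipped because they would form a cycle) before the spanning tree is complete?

Kruskal's algorithm — process edges by increasing weight (ties by edge label):
Cairo-Paris (3): add — endpoints in different components.
Paris-Seoul (4): add — endpoints in different components.
Hanoi-Paris (7): add — endpoints in different components.
Hanoi-Tokyo (7): add — endpoints in different components.
Lima-Paris (7): add — endpoints in different components.
Delhi-Lagos (8): add — endpoints in different components.
Lagos-Tokyo (8): add — endpoints in different components.
Delhi-Paris (10): skip — Paris and Delhi already connected.
Cairo-Delhi (12): skip — Cairo and Delhi already connected.
Riga-Seoul (12): add — endpoints in different components.
Edges rejected before the tree was complete: 2.

2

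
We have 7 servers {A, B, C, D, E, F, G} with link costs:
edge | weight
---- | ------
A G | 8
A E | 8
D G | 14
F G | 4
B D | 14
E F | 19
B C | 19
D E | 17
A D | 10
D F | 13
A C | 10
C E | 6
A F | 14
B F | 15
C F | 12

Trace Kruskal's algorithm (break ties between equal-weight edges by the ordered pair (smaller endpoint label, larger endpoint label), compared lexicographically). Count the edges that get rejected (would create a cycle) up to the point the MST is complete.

4

Sort edges by weight, then run Kruskal:
F G (4): add. Components now {A} {B} {C} {D} {E} {F,G}
C E (6): add. Components now {A} {B} {C,E} {D} {F,G}
A E (8): add. Components now {A,C,E} {B} {D} {F,G}
A G (8): add. Components now {A,C,E,F,G} {B} {D}
A C (10): skip — A and C already connected.
A D (10): add. Components now {A,C,D,E,F,G} {B}
C F (12): skip — C and F already connected.
D F (13): skip — D and F already connected.
A F (14): skip — A and F already connected.
B D (14): add. Components now {A,B,C,D,E,F,G}
Edges rejected before the tree was complete: 4.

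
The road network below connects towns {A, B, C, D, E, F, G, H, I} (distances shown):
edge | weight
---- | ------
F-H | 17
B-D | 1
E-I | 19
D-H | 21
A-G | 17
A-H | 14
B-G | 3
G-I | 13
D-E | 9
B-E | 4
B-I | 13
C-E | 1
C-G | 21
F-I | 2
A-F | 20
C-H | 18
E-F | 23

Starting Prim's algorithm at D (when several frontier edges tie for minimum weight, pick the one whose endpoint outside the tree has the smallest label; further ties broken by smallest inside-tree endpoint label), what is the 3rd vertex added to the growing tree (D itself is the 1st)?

G

Prim's algorithm from D:
Step 1: cheapest edge leaving the tree is B-D (1); add B.
Step 2: cheapest edge leaving the tree is B-G (3); add G.
Step 3: cheapest edge leaving the tree is B-E (4); add E.
Step 4: cheapest edge leaving the tree is C-E (1); add C.
Step 5: cheapest edge leaving the tree is B-I (13); add I.
Step 6: cheapest edge leaving the tree is F-I (2); add F.
Step 7: cheapest edge leaving the tree is A-G (17); add A.
Step 8: cheapest edge leaving the tree is A-H (14); add H.
Vertex order: D, B, G, E, C, I, F, A, H. The 3rd vertex is G.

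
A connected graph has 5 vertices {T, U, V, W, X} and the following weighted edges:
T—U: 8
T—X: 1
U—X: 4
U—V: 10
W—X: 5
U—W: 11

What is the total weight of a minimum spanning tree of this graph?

20

Sort edges by weight, then run Kruskal:
T—X (1): add. Components now {U} {W} {V} {T,X}
U—X (4): add. Components now {T,U,X} {W} {V}
W—X (5): add. Components now {T,U,W,X} {V}
T—U (8): skip — U and T already connected.
U—V (10): add. Components now {T,U,V,W,X}
MST edges: T—X, U—X, W—X, U—V; total weight 1+4+5+10 = 20.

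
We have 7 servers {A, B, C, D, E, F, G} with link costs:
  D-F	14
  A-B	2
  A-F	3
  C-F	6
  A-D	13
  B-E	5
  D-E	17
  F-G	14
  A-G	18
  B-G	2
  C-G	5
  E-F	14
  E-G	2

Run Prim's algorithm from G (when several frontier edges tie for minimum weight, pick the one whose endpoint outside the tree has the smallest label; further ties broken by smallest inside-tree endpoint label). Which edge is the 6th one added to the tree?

Grow the tree from G using Prim:
Step 1: cheapest edge leaving the tree is B-G (2); add B.
Step 2: cheapest edge leaving the tree is A-B (2); add A.
Step 3: cheapest edge leaving the tree is E-G (2); add E.
Step 4: cheapest edge leaving the tree is A-F (3); add F.
Step 5: cheapest edge leaving the tree is C-G (5); add C.
Step 6: cheapest edge leaving the tree is A-D (13); add D.
The 6th edge added is A-D.

A-D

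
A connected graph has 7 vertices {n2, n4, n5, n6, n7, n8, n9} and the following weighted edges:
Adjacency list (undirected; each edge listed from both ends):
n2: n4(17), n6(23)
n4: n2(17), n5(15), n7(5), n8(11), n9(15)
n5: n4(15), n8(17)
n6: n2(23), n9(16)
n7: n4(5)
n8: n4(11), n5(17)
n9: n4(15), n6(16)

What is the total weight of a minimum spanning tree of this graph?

79

Sort edges by weight, then run Kruskal:
n4-n7 (5): add. Components now {n4,n7} {n9} {n6} {n5} {n8} {n2}
n4-n8 (11): add. Components now {n4,n7,n8} {n9} {n6} {n5} {n2}
n4-n5 (15): add. Components now {n4,n5,n7,n8} {n9} {n6} {n2}
n4-n9 (15): add. Components now {n4,n5,n7,n8,n9} {n6} {n2}
n6-n9 (16): add. Components now {n4,n5,n6,n7,n8,n9} {n2}
n2-n4 (17): add. Components now {n2,n4,n5,n6,n7,n8,n9}
MST edges: n4-n7, n4-n8, n4-n5, n4-n9, n6-n9, n2-n4; total weight 5+11+15+15+16+17 = 79.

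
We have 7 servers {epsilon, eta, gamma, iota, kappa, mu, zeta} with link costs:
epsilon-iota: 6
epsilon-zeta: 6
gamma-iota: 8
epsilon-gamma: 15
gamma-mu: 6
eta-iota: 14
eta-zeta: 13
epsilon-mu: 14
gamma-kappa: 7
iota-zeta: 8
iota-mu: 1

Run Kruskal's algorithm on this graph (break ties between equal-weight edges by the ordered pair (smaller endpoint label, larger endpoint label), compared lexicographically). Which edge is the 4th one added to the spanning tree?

gamma-mu

Kruskal: consider edges lightest-first.
iota-mu (1): add — endpoints in different components.
epsilon-iota (6): add — endpoints in different components.
epsilon-zeta (6): add — endpoints in different components.
gamma-mu (6): add — endpoints in different components.
gamma-kappa (7): add — endpoints in different components.
gamma-iota (8): skip — gamma and iota already connected.
iota-zeta (8): skip — zeta and iota already connected.
eta-zeta (13): add — endpoints in different components.
The 4th edge added is gamma-mu.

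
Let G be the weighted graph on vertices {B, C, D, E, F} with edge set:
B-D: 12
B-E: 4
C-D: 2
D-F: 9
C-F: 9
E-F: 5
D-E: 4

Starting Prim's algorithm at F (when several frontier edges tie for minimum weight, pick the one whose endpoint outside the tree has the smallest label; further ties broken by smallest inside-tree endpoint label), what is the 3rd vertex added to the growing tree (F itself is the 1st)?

Prim, starting at F.
Step 1: cheapest edge leaving the tree is E-F (5); add E.
Step 2: cheapest edge leaving the tree is B-E (4); add B.
Step 3: cheapest edge leaving the tree is D-E (4); add D.
Step 4: cheapest edge leaving the tree is C-D (2); add C.
Vertex order: F, E, B, D, C. The 3rd vertex is B.

B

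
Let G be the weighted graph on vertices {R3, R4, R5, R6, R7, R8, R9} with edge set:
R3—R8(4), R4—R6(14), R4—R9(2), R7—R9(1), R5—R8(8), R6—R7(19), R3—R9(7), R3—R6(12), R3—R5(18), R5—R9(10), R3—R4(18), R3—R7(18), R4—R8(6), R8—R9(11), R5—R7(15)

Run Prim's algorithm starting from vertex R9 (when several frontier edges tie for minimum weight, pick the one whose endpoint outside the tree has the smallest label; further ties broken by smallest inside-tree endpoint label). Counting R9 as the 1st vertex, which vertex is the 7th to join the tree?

R6

Prim, starting at R9.
Step 1: cheapest edge leaving the tree is R7—R9 (1); add R7.
Step 2: cheapest edge leaving the tree is R4—R9 (2); add R4.
Step 3: cheapest edge leaving the tree is R4—R8 (6); add R8.
Step 4: cheapest edge leaving the tree is R3—R8 (4); add R3.
Step 5: cheapest edge leaving the tree is R5—R8 (8); add R5.
Step 6: cheapest edge leaving the tree is R3—R6 (12); add R6.
Vertex order: R9, R7, R4, R8, R3, R5, R6. The 7th vertex is R6.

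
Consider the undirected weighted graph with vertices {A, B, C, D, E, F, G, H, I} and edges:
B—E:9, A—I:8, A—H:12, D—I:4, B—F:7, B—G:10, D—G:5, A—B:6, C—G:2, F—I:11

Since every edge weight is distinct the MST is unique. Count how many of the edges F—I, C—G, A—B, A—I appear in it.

3

Kruskal: consider edges lightest-first.
C—G (2): add — endpoints in different components.
D—I (4): add — endpoints in different components.
D—G (5): add — endpoints in different components.
A—B (6): add — endpoints in different components.
B—F (7): add — endpoints in different components.
A—I (8): add — endpoints in different components.
B—E (9): add — endpoints in different components.
B—G (10): skip — B and G already connected.
F—I (11): skip — F and I already connected.
A—H (12): add — endpoints in different components.
MST edge set: {C—G, D—I, D—G, A—B, B—F, A—I, B—E, A—H}.
Of the listed edges, {C—G, A—B, A—I} are in the MST → 3.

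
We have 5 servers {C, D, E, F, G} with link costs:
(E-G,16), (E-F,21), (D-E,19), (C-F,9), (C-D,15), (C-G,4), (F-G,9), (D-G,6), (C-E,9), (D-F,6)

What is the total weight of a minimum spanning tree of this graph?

Kruskal: consider edges lightest-first.
C-G (4): add — endpoints in different components.
D-F (6): add — endpoints in different components.
D-G (6): add — endpoints in different components.
C-E (9): add — endpoints in different components.
MST edges: C-G, D-F, D-G, C-E; total weight 4+6+6+9 = 25.

25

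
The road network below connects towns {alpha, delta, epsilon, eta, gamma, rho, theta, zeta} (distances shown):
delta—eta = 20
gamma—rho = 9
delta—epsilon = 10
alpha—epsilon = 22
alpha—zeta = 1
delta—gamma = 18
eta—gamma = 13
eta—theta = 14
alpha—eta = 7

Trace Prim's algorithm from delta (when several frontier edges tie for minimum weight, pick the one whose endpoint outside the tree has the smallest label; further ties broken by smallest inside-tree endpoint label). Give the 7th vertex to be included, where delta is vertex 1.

Grow the tree from delta using Prim:
Step 1: frontier [delta—epsilon 10, delta—gamma 18, delta—eta 20] → take delta—epsilon (10); add epsilon.
Step 2: frontier [delta—gamma 18, delta—eta 20, alpha—epsilon 22] → take delta—gamma (18); add gamma.
Step 3: frontier [delta—eta 20, alpha—epsilon 22, gamma—rho 9, eta—gamma 13] → take gamma—rho (9); add rho.
Step 4: frontier [delta—eta 20, alpha—epsilon 22, eta—gamma 13] → take eta—gamma (13); add eta.
Step 5: frontier [alpha—epsilon 22, alpha—eta 7, eta—theta 14] → take alpha—eta (7); add alpha.
Step 6: frontier [alpha—zeta 1, eta—theta 14] → take alpha—zeta (1); add zeta.
Step 7: frontier [eta—theta 14] → take eta—theta (14); add theta.
Vertex order: delta, epsilon, gamma, rho, eta, alpha, zeta, theta. The 7th vertex is zeta.

zeta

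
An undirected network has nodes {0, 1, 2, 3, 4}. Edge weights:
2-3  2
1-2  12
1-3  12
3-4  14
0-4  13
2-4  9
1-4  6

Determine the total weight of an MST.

Sort edges by weight, then run Kruskal:
2-3 (2): add — endpoints in different components.
1-4 (6): add — endpoints in different components.
2-4 (9): add — endpoints in different components.
1-2 (12): skip — 1 and 2 already connected.
1-3 (12): skip — 1 and 3 already connected.
0-4 (13): add — endpoints in different components.
MST edges: 2-3, 1-4, 2-4, 0-4; total weight 2+6+9+13 = 30.

30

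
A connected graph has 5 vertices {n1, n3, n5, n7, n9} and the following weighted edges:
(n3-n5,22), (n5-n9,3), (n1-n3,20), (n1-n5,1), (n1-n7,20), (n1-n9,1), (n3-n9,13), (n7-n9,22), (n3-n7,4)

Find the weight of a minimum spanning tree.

19

Prim's algorithm from n1:
Step 1: frontier [n1-n5 1, n1-n9 1, n1-n3 20, n1-n7 20] → take n1-n5 (1); add n5.
Step 2: frontier [n1-n9 1, n1-n3 20, n1-n7 20, n5-n9 3, n3-n5 22] → take n1-n9 (1); add n9.
Step 3: frontier [n1-n3 20, n1-n7 20, n3-n5 22, n3-n9 13, n7-n9 22] → take n3-n9 (13); add n3.
Step 4: frontier [n1-n7 20, n3-n7 4, n7-n9 22] → take n3-n7 (4); add n7.
MST edges: n1-n5, n1-n9, n3-n9, n3-n7; total weight 1+1+13+4 = 19.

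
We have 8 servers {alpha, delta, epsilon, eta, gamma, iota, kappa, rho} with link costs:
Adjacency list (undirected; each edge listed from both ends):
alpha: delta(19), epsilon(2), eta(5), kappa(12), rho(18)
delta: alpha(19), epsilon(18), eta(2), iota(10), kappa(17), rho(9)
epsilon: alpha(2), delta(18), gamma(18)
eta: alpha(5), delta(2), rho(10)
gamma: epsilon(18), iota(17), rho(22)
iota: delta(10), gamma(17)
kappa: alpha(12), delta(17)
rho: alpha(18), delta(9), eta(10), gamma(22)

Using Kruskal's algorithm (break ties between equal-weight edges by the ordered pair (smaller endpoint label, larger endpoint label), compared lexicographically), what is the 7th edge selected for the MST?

gamma-iota

Sort edges by weight, then run Kruskal:
alpha-epsilon (2): add — endpoints in different components.
delta-eta (2): add — endpoints in different components.
alpha-eta (5): add — endpoints in different components.
delta-rho (9): add — endpoints in different components.
delta-iota (10): add — endpoints in different components.
eta-rho (10): skip — rho and eta already connected.
alpha-kappa (12): add — endpoints in different components.
delta-kappa (17): skip — kappa and delta already connected.
gamma-iota (17): add — endpoints in different components.
The 7th edge added is gamma-iota.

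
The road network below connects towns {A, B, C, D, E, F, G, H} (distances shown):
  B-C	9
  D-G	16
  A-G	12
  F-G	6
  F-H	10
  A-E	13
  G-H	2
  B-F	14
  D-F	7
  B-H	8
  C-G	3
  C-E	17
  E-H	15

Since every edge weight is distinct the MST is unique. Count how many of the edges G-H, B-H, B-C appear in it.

Kruskal: consider edges lightest-first.
G-H (2): add — endpoints in different components.
C-G (3): add — endpoints in different components.
F-G (6): add — endpoints in different components.
D-F (7): add — endpoints in different components.
B-H (8): add — endpoints in different components.
B-C (9): skip — B and C already connected.
F-H (10): skip — F and H already connected.
A-G (12): add — endpoints in different components.
A-E (13): add — endpoints in different components.
MST edge set: {G-H, C-G, F-G, D-F, B-H, A-G, A-E}.
Of the listed edges, {G-H, B-H} are in the MST → 2.

2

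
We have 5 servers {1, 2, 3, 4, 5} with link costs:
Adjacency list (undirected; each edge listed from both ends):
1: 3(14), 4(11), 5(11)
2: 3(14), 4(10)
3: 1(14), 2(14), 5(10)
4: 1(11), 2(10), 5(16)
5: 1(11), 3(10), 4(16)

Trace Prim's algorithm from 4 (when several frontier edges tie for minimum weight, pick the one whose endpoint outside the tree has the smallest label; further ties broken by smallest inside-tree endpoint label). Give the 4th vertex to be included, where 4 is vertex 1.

Prim, starting at 4.
Step 1: frontier [2—4 10, 1—4 11, 4—5 16] → take 2—4 (10); add 2.
Step 2: frontier [2—3 14, 1—4 11, 4—5 16] → take 1—4 (11); add 1.
Step 3: frontier [1—5 11, 1—3 14, 2—3 14, 4—5 16] → take 1—5 (11); add 5.
Step 4: frontier [1—3 14, 2—3 14, 3—5 10] → take 3—5 (10); add 3.
Vertex order: 4, 2, 1, 5, 3. The 4th vertex is 5.

5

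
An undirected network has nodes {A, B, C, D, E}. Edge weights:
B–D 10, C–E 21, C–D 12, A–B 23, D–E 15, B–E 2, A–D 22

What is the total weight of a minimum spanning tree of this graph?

Grow the tree from D using Prim:
Step 1: cheapest edge leaving the tree is B–D (10); add B.
Step 2: cheapest edge leaving the tree is B–E (2); add E.
Step 3: cheapest edge leaving the tree is C–D (12); add C.
Step 4: cheapest edge leaving the tree is A–D (22); add A.
MST edges: B–D, B–E, C–D, A–D; total weight 10+2+12+22 = 46.

46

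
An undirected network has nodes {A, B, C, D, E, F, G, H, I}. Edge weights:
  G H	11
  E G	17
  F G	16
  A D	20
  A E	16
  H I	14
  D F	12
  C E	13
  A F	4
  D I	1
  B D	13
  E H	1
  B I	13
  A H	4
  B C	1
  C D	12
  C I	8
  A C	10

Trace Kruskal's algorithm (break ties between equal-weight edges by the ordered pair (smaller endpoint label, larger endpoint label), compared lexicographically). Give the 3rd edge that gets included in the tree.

Kruskal: consider edges lightest-first.
B C (1): add — endpoints in different components.
D I (1): add — endpoints in different components.
E H (1): add — endpoints in different components.
A F (4): add — endpoints in different components.
A H (4): add — endpoints in different components.
C I (8): add — endpoints in different components.
A C (10): add — endpoints in different components.
G H (11): add — endpoints in different components.
The 3rd edge added is E H.

E-H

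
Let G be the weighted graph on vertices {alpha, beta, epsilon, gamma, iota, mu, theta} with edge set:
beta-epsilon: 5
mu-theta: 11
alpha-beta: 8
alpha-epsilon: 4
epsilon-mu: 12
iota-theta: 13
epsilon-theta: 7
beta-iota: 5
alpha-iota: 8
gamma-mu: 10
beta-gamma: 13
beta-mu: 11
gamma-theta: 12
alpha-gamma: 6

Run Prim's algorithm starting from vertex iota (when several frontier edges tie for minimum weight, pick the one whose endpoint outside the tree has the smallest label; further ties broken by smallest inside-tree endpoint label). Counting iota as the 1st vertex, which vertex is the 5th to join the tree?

Prim, starting at iota.
Step 1: cheapest edge leaving the tree is beta-iota (5); add beta.
Step 2: cheapest edge leaving the tree is beta-epsilon (5); add epsilon.
Step 3: cheapest edge leaving the tree is alpha-epsilon (4); add alpha.
Step 4: cheapest edge leaving the tree is alpha-gamma (6); add gamma.
Step 5: cheapest edge leaving the tree is epsilon-theta (7); add theta.
Step 6: cheapest edge leaving the tree is gamma-mu (10); add mu.
Vertex order: iota, beta, epsilon, alpha, gamma, theta, mu. The 5th vertex is gamma.

gamma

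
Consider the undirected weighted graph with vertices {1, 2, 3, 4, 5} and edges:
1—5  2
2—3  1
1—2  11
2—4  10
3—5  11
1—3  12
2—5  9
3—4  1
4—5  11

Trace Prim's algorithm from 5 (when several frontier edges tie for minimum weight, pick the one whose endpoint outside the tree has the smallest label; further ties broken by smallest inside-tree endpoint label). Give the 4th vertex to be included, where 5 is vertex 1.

Grow the tree from 5 using Prim:
Step 1: cheapest edge leaving the tree is 1—5 (2); add 1.
Step 2: cheapest edge leaving the tree is 2—5 (9); add 2.
Step 3: cheapest edge leaving the tree is 2—3 (1); add 3.
Step 4: cheapest edge leaving the tree is 3—4 (1); add 4.
Vertex order: 5, 1, 2, 3, 4. The 4th vertex is 3.

3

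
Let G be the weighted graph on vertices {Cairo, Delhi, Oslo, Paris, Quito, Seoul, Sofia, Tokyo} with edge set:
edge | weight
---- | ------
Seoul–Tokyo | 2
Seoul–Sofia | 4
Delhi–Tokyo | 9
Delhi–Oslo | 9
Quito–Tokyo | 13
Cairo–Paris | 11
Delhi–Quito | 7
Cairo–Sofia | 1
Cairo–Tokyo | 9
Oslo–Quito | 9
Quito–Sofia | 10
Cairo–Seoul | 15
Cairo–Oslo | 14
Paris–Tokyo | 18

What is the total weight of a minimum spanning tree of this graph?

Prim's algorithm from Delhi:
Step 1: frontier [Delhi–Quito 7, Delhi–Oslo 9, Delhi–Tokyo 9] → take Delhi–Quito (7); add Quito.
Step 2: frontier [Delhi–Oslo 9, Delhi–Tokyo 9, Oslo–Quito 9, Quito–Sofia 10, Quito–Tokyo 13] → take Delhi–Oslo (9); add Oslo.
Step 3: frontier [Delhi–Tokyo 9, Cairo–Oslo 14, Quito–Sofia 10, Quito–Tokyo 13] → take Delhi–Tokyo (9); add Tokyo.
Step 4: frontier [Cairo–Oslo 14, Quito–Sofia 10, Seoul–Tokyo 2, Cairo–Tokyo 9, Paris–Tokyo 18] → take Seoul–Tokyo (2); add Seoul.
Step 5: frontier [Cairo–Oslo 14, Quito–Sofia 10, Seoul–Sofia 4, Cairo–Seoul 15, Cairo–Tokyo 9, Paris–Tokyo 18] → take Seoul–Sofia (4); add Sofia.
Step 6: frontier [Cairo–Oslo 14, Cairo–Seoul 15, Cairo–Sofia 1, Cairo–Tokyo 9, Paris–Tokyo 18] → take Cairo–Sofia (1); add Cairo.
Step 7: frontier [Cairo–Paris 11, Paris–Tokyo 18] → take Cairo–Paris (11); add Paris.
MST edges: Delhi–Quito, Delhi–Oslo, Delhi–Tokyo, Seoul–Tokyo, Seoul–Sofia, Cairo–Sofia, Cairo–Paris; total weight 7+9+9+2+4+1+11 = 43.

43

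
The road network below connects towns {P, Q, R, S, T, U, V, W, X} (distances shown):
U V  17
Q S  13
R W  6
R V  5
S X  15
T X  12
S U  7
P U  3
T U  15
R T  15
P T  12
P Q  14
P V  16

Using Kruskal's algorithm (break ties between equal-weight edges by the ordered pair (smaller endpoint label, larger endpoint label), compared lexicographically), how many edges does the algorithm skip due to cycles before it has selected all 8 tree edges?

1

Sort edges by weight, then run Kruskal:
P U (3): add — endpoints in different components.
R V (5): add — endpoints in different components.
R W (6): add — endpoints in different components.
S U (7): add — endpoints in different components.
P T (12): add — endpoints in different components.
T X (12): add — endpoints in different components.
Q S (13): add — endpoints in different components.
P Q (14): skip — P and Q already connected.
R T (15): add — endpoints in different components.
Edges rejected before the tree was complete: 1.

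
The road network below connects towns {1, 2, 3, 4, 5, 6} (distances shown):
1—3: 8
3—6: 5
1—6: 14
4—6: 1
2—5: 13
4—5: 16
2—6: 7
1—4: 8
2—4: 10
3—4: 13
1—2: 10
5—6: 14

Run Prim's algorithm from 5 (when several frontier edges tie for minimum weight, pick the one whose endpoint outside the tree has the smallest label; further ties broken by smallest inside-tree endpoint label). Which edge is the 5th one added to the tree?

Grow the tree from 5 using Prim:
Step 1: cheapest edge leaving the tree is 2—5 (13); add 2.
Step 2: cheapest edge leaving the tree is 2—6 (7); add 6.
Step 3: cheapest edge leaving the tree is 4—6 (1); add 4.
Step 4: cheapest edge leaving the tree is 3—6 (5); add 3.
Step 5: cheapest edge leaving the tree is 1—3 (8); add 1.
The 5th edge added is 1—3.

1-3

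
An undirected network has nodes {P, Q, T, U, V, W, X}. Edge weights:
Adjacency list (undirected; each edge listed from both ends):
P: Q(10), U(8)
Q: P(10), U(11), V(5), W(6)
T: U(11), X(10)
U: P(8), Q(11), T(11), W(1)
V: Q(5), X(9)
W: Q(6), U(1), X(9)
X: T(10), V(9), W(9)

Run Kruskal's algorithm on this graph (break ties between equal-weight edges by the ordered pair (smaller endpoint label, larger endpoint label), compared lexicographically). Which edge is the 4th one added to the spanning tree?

Kruskal's algorithm — process edges by increasing weight (ties by edge label):
U—W (1): add — endpoints in different components.
Q—V (5): add — endpoints in different components.
Q—W (6): add — endpoints in different components.
P—U (8): add — endpoints in different components.
V—X (9): add — endpoints in different components.
W—X (9): skip — X and W already connected.
P—Q (10): skip — P and Q already connected.
T—X (10): add — endpoints in different components.
The 4th edge added is P—U.

P-U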